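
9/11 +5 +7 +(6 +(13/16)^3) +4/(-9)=7668127/405504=18.91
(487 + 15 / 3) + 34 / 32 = 7889 / 16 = 493.06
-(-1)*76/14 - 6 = -0.57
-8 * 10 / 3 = -80 / 3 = -26.67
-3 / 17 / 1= -3 / 17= -0.18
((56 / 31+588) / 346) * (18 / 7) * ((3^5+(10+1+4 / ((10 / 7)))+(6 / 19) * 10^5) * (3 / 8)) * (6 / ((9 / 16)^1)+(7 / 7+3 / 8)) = 1284198614847 / 2037940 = 630145.45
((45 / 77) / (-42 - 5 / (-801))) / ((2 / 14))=-36045 / 370007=-0.10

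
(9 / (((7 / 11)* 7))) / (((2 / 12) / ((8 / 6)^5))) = 22528 / 441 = 51.08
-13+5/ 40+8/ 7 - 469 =-26921/ 56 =-480.73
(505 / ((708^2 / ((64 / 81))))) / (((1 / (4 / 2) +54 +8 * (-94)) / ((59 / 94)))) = -404 / 564003243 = -0.00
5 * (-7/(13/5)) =-175/13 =-13.46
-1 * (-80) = 80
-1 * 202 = -202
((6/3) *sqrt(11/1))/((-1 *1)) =-2 *sqrt(11) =-6.63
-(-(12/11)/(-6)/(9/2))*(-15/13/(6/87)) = 0.68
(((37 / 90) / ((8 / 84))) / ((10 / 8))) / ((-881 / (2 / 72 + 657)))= -6126127 / 2378700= -2.58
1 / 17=0.06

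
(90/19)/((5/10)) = 180/19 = 9.47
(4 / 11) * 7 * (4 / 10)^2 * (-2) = -224 / 275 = -0.81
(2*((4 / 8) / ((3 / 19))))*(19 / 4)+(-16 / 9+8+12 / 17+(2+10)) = 29995 / 612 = 49.01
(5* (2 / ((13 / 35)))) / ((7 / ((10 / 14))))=250 / 91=2.75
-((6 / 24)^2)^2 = -1 / 256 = -0.00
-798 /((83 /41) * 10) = -16359 /415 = -39.42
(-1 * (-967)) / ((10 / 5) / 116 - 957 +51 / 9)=-168258 / 165529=-1.02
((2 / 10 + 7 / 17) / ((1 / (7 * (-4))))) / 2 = -728 / 85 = -8.56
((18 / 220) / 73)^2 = 81 / 64480900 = 0.00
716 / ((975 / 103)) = 73748 / 975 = 75.64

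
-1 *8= -8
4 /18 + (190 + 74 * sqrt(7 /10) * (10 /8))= 37 * sqrt(70) /4 + 1712 /9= 267.61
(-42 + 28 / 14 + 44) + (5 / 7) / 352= 9861 / 2464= 4.00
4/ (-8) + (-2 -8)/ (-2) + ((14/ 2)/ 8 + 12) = 139/ 8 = 17.38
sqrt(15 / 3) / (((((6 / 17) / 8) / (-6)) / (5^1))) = -680*sqrt(5) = -1520.53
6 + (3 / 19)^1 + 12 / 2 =231 / 19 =12.16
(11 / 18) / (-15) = -11 / 270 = -0.04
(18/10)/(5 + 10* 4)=1/25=0.04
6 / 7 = 0.86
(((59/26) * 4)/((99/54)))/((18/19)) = 2242/429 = 5.23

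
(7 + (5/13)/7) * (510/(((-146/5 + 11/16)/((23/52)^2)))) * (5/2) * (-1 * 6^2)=77942331000/35079499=2221.88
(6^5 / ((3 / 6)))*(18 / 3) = 93312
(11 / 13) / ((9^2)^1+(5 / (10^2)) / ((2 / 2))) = 220 / 21073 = 0.01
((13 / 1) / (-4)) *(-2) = 13 / 2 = 6.50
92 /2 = 46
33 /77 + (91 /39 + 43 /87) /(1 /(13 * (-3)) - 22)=52347 /174377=0.30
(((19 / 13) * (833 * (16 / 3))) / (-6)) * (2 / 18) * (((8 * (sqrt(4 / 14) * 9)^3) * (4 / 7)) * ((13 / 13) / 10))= -744192 * sqrt(14) / 455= -6119.81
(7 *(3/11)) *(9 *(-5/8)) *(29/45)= -609/88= -6.92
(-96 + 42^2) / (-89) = -18.74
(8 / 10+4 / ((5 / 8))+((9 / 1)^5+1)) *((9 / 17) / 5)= 2657574 / 425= 6253.12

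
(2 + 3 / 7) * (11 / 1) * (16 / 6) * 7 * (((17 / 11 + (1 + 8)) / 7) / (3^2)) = 15776 / 189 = 83.47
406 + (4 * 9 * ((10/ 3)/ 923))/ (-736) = 34475881/ 84916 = 406.00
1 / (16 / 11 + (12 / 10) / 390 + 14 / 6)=10725 / 40658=0.26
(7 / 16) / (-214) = -7 / 3424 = -0.00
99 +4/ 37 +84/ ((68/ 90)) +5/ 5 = 132898/ 629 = 211.28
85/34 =5/2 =2.50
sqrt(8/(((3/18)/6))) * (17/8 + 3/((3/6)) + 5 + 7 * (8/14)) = 411 * sqrt(2)/2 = 290.62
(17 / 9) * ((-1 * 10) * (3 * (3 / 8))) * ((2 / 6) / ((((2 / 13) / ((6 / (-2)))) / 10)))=5525 / 4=1381.25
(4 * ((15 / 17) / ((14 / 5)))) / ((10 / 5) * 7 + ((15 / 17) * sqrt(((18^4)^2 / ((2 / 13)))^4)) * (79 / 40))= 75 / 532001918329425421324097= 0.00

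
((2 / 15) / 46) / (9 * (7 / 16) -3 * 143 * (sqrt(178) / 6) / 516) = 196768 * sqrt(178) / 5921170715 + 5591376 / 5921170715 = 0.00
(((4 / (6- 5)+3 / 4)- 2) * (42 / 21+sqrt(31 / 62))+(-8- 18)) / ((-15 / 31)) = 38.35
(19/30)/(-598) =-19/17940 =-0.00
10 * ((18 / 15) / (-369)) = -4 / 123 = -0.03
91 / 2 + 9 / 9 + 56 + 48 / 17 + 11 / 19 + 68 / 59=4080295 / 38114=107.06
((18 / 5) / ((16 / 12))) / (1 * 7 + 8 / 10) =9 / 26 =0.35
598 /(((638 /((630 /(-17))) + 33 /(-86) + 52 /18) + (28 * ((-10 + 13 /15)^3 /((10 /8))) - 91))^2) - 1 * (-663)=20175743719004836748703567 /30430985908433056130209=663.00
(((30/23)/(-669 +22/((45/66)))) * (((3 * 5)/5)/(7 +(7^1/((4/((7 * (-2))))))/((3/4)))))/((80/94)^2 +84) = 4473225/1582855119538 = 0.00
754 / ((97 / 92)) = 69368 / 97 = 715.13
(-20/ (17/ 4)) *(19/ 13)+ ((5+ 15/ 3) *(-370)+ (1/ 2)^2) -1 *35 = -3307599/ 884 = -3741.63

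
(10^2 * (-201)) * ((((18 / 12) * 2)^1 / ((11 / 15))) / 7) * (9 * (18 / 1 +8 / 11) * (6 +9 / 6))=-12577072500 / 847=-14848963.99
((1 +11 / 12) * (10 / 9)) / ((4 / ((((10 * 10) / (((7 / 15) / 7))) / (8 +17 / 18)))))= 625 / 7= 89.29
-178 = -178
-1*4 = -4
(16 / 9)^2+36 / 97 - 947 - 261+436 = -6037856 / 7857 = -768.47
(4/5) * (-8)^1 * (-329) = 10528/5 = 2105.60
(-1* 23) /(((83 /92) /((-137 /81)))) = 43.12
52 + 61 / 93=4897 / 93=52.66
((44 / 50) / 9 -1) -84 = -19103 / 225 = -84.90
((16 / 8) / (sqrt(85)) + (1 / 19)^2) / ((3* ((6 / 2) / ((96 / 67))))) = 32 / 72561 + 64* sqrt(85) / 17085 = 0.03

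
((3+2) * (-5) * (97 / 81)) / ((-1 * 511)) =2425 / 41391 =0.06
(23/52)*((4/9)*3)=23/39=0.59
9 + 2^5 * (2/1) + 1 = 74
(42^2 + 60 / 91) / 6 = 26764 / 91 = 294.11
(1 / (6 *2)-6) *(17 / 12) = -1207 / 144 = -8.38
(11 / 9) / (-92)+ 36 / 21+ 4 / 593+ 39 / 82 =307674457 / 140918148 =2.18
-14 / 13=-1.08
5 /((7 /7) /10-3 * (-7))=50 /211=0.24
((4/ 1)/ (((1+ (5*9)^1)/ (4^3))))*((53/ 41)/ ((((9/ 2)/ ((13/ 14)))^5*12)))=0.00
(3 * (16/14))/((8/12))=36/7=5.14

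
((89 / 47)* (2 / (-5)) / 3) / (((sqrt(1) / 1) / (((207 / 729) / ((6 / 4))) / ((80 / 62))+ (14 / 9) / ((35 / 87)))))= -7387 / 7290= -1.01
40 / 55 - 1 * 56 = -608 / 11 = -55.27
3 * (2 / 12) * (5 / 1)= 5 / 2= 2.50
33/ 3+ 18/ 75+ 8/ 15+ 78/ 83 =79139/ 6225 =12.71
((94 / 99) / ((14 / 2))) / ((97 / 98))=1316 / 9603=0.14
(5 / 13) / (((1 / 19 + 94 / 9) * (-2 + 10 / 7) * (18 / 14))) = -931 / 18668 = -0.05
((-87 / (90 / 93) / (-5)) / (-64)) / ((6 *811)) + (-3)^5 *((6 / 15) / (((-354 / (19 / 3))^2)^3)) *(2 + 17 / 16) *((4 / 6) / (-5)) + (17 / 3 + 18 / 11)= 57695945486657667321343 / 7900337148643646467200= 7.30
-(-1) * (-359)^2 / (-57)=-128881 / 57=-2261.07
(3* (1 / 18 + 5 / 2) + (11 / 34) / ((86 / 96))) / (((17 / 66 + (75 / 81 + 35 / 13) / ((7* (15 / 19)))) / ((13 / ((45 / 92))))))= 25291962696 / 108144871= 233.87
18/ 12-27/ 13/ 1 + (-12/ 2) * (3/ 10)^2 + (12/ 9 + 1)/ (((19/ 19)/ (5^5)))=7108286/ 975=7290.55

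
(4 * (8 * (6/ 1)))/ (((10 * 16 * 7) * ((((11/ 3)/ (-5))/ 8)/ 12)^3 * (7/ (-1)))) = 3583180800/ 65219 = 54940.75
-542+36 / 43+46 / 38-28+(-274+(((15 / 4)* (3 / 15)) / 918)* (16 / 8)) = -420978683 / 500004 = -841.95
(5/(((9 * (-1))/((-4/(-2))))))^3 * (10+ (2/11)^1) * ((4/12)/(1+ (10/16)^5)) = -3670016000/863477901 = -4.25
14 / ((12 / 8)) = 28 / 3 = 9.33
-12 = -12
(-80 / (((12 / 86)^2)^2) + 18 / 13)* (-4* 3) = 888882428 / 351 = 2532428.57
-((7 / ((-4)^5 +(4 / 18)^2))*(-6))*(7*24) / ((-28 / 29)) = 5103 / 715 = 7.14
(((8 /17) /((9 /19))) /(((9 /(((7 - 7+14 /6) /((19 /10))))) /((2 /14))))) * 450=8.71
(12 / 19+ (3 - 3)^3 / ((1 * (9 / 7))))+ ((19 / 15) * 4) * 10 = 2924 / 57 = 51.30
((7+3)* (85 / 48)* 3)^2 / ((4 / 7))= 1264375 / 256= 4938.96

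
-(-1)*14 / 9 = 14 / 9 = 1.56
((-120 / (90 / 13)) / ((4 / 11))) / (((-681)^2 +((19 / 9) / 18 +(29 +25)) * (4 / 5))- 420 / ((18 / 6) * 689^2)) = -9164488905 / 89171943402119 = -0.00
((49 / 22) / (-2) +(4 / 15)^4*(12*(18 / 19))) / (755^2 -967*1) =-1655513 / 891998415000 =-0.00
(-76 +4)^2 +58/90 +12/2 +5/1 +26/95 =5195.92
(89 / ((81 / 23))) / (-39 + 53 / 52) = -106444 / 159975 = -0.67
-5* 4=-20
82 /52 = 41 /26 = 1.58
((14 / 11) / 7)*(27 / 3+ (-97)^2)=18836 / 11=1712.36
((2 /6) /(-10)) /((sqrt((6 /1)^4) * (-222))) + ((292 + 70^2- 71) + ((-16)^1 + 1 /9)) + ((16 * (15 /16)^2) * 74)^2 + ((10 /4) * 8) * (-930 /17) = 17720655394613 /16303680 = 1086911.38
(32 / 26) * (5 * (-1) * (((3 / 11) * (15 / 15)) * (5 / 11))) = -1200 / 1573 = -0.76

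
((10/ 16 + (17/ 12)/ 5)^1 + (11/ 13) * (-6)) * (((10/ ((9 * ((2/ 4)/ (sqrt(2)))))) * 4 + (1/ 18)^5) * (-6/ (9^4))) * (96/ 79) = 6503/ 2652538948020 + 832384 * sqrt(2)/ 20214441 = 0.06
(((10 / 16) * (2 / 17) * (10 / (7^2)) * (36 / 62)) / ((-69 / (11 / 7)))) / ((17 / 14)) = -1650 / 10096793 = -0.00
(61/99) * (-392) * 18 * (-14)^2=-9373504/11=-852136.73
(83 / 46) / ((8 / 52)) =1079 / 92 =11.73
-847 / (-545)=847 / 545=1.55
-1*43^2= -1849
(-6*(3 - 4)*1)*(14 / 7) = 12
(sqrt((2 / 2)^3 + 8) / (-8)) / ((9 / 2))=-1 / 12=-0.08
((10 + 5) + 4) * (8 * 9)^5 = 36763435008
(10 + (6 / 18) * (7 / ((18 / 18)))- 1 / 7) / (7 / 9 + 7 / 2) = 1536 / 539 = 2.85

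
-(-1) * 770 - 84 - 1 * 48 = 638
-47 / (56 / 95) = -4465 / 56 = -79.73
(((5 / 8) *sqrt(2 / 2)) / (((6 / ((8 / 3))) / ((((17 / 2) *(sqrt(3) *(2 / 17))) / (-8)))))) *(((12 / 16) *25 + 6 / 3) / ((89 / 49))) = -20335 *sqrt(3) / 51264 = -0.69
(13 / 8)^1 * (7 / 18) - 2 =-1.37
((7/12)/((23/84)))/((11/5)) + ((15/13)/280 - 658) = -121013953/184184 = -657.03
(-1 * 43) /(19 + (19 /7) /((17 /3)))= -5117 /2318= -2.21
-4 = -4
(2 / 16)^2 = 0.02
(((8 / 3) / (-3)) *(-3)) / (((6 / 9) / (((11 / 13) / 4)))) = 11 / 13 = 0.85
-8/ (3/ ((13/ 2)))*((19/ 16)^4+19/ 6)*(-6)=536.14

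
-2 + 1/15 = -29/15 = -1.93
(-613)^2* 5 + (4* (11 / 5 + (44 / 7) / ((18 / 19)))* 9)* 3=65792971 / 35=1879799.17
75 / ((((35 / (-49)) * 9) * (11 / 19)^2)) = -12635 / 363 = -34.81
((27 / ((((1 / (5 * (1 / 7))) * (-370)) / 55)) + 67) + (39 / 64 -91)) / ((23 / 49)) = -3046701 / 54464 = -55.94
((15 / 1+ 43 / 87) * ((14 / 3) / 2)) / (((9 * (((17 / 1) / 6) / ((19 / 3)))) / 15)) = 1792840 / 13311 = 134.69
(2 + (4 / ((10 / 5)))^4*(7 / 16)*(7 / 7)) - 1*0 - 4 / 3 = 23 / 3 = 7.67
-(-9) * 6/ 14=27/ 7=3.86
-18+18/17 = -288/17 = -16.94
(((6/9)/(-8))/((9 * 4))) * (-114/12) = 19/864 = 0.02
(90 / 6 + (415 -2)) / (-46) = -214 / 23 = -9.30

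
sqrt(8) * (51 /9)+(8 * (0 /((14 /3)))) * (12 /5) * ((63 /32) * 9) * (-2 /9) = 16.03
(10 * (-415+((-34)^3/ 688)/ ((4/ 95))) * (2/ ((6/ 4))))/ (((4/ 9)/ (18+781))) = -42469753.34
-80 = -80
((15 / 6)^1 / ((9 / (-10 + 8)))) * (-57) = 95 / 3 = 31.67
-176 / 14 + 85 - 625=-3868 / 7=-552.57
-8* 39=-312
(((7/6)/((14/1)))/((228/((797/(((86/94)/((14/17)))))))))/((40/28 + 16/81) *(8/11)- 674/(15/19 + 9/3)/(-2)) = 181713609/62448930143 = 0.00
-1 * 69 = -69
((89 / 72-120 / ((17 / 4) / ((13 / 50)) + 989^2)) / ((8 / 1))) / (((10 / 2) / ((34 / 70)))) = 38474148043 / 2563502356800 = 0.02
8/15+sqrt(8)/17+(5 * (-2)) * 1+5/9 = -401/45+2 * sqrt(2)/17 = -8.74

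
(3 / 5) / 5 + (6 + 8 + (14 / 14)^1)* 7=2628 / 25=105.12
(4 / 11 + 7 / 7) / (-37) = -15 / 407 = -0.04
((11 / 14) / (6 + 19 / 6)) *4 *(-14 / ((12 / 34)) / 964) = -17 / 1205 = -0.01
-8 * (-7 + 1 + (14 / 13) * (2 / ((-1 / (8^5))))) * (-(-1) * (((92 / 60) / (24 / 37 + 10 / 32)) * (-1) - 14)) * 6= -1954170715072 / 36985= -52836845.07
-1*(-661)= 661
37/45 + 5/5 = 82/45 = 1.82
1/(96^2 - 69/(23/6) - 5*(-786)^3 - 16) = 1/2427947462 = 0.00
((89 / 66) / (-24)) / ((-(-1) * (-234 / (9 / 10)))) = 89 / 411840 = 0.00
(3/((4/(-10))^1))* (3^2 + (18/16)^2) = -9855/128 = -76.99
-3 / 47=-0.06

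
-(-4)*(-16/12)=-16/3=-5.33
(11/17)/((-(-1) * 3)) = 0.22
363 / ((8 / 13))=4719 / 8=589.88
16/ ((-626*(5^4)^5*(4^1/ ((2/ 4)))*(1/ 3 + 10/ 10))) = -3/ 119400024414062500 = -0.00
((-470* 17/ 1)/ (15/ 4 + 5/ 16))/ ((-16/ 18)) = 28764/ 13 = 2212.62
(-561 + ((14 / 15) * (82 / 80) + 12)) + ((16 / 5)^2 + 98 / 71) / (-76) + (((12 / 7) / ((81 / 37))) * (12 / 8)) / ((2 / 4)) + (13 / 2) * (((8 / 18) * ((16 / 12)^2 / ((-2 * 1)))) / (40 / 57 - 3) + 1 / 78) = -181911290917 / 333998910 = -544.65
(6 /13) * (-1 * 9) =-54 /13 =-4.15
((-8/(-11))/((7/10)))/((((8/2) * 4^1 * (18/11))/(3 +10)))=65/126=0.52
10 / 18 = 5 / 9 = 0.56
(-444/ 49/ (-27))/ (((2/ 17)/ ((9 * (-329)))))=-59126/ 7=-8446.57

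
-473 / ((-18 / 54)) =1419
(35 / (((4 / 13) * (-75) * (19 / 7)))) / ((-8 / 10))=637 / 912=0.70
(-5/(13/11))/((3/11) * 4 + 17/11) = -605/377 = -1.60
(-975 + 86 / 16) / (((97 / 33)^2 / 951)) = -8033451723 / 75272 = -106725.63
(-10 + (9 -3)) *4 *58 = -928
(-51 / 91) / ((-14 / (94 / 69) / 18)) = 14382 / 14651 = 0.98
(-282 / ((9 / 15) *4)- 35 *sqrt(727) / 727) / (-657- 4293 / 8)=280 *sqrt(727) / 6942123 + 940 / 9549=0.10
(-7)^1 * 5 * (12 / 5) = -84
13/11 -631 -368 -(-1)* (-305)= -14331/11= -1302.82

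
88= 88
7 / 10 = 0.70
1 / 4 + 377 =1509 / 4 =377.25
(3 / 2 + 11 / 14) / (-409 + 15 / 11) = -44 / 7847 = -0.01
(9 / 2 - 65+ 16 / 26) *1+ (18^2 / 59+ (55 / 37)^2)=-52.18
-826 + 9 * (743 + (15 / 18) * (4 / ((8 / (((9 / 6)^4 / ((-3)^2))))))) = 375239 / 64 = 5863.11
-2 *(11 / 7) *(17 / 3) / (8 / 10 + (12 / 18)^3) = -8415 / 518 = -16.25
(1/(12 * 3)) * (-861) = -287/12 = -23.92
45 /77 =0.58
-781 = -781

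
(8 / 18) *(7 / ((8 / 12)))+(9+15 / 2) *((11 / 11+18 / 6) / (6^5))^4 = 44432481042443 / 9521245937664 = 4.67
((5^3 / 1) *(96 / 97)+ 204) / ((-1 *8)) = -7947 / 194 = -40.96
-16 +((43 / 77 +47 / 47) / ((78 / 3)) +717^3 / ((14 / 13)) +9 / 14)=342615369871 / 1001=342273096.77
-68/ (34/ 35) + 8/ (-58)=-2034/ 29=-70.14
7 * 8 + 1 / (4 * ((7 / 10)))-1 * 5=719 / 14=51.36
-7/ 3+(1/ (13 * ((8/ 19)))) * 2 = -1.97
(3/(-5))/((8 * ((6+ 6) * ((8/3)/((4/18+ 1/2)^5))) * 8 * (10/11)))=-4084223/64497254400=-0.00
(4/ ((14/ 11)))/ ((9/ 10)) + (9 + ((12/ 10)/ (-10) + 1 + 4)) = 27361/ 1575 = 17.37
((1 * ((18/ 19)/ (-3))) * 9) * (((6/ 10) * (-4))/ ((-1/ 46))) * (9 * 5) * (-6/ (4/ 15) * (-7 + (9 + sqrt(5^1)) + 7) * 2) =12072240 * sqrt(5)/ 19 + 108650160/ 19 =7139184.70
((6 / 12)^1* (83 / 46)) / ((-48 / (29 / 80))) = -2407 / 353280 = -0.01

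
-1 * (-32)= 32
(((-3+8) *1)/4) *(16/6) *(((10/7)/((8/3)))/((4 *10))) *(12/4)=15/112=0.13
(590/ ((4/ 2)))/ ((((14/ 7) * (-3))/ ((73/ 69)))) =-21535/ 414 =-52.02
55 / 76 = 0.72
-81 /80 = -1.01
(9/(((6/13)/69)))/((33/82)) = 36777/11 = 3343.36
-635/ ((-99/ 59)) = 378.43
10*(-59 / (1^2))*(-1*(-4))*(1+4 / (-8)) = -1180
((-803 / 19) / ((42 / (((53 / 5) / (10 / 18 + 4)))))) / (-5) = 0.47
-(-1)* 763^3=444194947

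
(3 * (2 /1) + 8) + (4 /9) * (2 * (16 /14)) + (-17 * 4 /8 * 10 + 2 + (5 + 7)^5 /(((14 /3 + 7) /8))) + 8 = 53728817 /315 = 170567.67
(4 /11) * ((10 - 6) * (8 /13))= 128 /143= 0.90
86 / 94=43 / 47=0.91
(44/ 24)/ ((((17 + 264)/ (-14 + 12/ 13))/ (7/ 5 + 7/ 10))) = -1309/ 7306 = -0.18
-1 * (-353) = 353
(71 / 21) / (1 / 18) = 426 / 7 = 60.86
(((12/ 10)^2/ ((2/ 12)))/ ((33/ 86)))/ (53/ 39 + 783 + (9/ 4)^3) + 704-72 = 345215451032/ 546202525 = 632.03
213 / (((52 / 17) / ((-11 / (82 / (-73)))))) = 2907663 / 4264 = 681.91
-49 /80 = -0.61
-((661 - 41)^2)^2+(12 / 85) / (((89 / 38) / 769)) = -1117829818049336 / 7565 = -147763359953.65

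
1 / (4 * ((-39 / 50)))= -25 / 78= -0.32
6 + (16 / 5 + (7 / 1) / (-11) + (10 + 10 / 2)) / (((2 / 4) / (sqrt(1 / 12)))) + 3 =9 + 322 * sqrt(3) / 55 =19.14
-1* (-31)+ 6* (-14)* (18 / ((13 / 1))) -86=-2227 / 13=-171.31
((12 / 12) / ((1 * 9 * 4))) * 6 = 1 / 6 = 0.17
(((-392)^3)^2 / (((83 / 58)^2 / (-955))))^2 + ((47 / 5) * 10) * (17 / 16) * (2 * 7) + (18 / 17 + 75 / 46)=212514354571111626029399831146333749835102872749 / 74224814044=2863117372650263045897134000000000000.00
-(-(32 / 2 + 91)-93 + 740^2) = -547400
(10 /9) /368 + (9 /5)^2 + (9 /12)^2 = 315097 /82800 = 3.81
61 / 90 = 0.68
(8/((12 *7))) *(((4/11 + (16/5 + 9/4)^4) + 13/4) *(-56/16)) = -1559099771/5280000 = -295.28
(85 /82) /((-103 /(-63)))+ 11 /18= 47324 /38007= 1.25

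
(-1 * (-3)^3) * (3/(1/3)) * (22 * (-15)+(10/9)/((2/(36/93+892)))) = 1248750/31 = 40282.26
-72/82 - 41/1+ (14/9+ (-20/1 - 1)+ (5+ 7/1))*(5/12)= -199171/4428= -44.98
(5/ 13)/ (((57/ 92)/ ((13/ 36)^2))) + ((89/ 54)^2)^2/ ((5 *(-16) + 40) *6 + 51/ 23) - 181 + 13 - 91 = -228798205827521/ 883561052016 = -258.95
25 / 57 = 0.44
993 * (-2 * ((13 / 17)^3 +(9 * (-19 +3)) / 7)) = 1374496698 / 34391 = 39966.76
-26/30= -13/15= -0.87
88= 88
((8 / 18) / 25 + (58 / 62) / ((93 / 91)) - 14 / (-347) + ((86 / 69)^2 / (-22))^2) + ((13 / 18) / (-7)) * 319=-31.93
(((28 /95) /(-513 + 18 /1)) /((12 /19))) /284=-7 /2108700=-0.00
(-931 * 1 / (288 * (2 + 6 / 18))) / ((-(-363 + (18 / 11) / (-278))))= -203357 / 53283456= -0.00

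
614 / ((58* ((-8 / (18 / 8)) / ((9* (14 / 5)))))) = -75.03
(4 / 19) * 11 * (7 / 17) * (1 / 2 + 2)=770 / 323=2.38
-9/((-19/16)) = 144/19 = 7.58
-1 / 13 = -0.08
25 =25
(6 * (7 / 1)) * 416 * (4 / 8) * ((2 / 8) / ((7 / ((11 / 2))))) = 1716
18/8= 9/4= 2.25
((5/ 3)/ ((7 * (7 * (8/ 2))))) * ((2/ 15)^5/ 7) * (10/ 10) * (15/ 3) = 8/ 31255875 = 0.00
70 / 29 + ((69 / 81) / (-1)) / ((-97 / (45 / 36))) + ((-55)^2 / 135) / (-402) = 144663925 / 61064604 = 2.37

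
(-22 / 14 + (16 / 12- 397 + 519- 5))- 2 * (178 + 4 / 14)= -5036 / 21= -239.81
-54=-54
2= 2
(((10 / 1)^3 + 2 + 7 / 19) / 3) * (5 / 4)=95225 / 228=417.65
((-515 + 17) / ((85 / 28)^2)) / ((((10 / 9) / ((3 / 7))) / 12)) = -9035712 / 36125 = -250.12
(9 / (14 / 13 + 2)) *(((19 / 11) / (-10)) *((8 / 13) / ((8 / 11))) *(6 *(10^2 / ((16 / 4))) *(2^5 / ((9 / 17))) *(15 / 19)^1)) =-3060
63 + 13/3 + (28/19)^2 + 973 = 1129033/1083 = 1042.51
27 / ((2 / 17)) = 459 / 2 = 229.50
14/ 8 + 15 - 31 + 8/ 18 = -497/ 36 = -13.81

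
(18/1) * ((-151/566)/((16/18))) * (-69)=843939/2264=372.76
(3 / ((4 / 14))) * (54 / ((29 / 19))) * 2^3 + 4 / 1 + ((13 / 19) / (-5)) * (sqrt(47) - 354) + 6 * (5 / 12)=16677691 / 5510 - 13 * sqrt(47) / 95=3025.87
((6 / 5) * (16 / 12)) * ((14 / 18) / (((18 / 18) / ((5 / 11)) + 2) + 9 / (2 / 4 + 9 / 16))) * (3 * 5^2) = 23800 / 3231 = 7.37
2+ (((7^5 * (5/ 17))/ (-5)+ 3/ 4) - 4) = -67313/ 68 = -989.90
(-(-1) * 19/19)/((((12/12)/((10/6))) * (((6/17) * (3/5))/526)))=111775/27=4139.81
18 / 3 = 6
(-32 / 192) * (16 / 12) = -2 / 9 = -0.22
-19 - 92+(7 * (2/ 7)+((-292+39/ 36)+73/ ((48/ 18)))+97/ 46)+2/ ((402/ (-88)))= -4572095/ 12328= -370.87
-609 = -609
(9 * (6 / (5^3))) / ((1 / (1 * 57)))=3078 / 125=24.62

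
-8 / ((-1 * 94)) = 4 / 47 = 0.09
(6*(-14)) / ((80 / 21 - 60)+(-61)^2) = -1764 / 76961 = -0.02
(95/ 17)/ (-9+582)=95/ 9741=0.01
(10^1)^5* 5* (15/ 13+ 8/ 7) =104500000/ 91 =1148351.65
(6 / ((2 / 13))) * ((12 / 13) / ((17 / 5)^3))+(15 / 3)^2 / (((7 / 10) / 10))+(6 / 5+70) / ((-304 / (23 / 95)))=444465001623 / 1241515100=358.00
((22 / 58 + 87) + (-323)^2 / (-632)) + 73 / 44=-15330097 / 201608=-76.04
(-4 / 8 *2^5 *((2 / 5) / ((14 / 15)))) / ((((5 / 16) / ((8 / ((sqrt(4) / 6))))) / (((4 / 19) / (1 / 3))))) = -221184 / 665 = -332.61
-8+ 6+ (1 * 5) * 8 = 38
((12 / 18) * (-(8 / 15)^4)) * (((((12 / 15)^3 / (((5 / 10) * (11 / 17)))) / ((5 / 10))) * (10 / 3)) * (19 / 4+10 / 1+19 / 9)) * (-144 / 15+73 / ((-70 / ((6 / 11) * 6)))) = 3613965418496 / 28943578125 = 124.86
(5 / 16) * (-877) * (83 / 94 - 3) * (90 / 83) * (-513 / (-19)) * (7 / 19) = 7421590575 / 1185904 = 6258.17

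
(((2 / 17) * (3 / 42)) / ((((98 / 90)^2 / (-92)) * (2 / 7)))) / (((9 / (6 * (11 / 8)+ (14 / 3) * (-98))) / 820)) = 224198250 / 2401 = 93377.03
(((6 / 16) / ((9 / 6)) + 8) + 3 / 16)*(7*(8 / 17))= 945 / 34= 27.79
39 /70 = 0.56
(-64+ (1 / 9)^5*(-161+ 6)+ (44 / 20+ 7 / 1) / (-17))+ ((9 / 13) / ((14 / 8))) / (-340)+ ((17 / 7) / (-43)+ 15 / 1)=-194834396542 / 3927998529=-49.60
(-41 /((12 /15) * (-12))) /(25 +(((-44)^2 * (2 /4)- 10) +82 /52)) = 2665 /614376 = 0.00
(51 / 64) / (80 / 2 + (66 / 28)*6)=357 / 24256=0.01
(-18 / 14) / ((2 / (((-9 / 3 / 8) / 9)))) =3 / 112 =0.03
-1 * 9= -9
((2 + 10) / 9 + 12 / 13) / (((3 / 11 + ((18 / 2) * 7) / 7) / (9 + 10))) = 9196 / 1989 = 4.62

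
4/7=0.57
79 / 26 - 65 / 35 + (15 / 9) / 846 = 136645 / 115479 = 1.18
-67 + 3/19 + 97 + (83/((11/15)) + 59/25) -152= -6.30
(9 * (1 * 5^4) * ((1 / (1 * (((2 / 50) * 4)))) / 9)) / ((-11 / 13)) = -203125 / 44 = -4616.48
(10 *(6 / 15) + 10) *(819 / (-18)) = -637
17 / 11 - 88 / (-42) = 841 / 231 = 3.64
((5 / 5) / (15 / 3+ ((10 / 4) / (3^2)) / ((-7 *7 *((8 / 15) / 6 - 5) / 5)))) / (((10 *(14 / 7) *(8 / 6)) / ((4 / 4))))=0.01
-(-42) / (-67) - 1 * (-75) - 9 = 4380 / 67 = 65.37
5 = 5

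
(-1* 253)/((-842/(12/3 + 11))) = 3795/842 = 4.51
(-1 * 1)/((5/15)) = -3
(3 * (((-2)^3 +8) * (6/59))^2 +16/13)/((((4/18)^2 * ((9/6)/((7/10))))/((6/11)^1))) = 4536/715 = 6.34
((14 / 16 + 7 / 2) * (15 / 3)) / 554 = 175 / 4432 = 0.04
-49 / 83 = -0.59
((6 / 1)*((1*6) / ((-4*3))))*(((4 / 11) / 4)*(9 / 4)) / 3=-9 / 44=-0.20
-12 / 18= -2 / 3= -0.67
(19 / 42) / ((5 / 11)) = 209 / 210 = 1.00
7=7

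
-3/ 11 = -0.27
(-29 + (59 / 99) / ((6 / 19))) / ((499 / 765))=-1368925 / 32934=-41.57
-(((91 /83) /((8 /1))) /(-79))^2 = -0.00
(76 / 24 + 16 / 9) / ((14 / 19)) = 1691 / 252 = 6.71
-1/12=-0.08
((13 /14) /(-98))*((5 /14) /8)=-65 /153664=-0.00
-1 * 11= -11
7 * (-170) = -1190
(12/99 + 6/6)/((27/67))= 2.78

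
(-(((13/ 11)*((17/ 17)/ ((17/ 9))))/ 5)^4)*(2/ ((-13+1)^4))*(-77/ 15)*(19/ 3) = 34187517/ 44466580400000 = 0.00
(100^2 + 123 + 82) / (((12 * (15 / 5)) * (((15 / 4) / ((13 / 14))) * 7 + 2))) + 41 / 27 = 462529 / 42498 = 10.88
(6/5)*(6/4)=9/5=1.80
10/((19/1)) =10/19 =0.53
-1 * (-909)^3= 751089429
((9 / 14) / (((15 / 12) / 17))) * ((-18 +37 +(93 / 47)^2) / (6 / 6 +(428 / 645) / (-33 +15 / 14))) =893183724360 / 4365560549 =204.60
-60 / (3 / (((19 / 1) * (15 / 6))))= -950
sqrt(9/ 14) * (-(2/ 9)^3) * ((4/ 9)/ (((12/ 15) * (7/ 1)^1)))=-20 * sqrt(14)/ 107163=-0.00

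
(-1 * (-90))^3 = 729000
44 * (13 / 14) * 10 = 2860 / 7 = 408.57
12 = 12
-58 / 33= -1.76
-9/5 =-1.80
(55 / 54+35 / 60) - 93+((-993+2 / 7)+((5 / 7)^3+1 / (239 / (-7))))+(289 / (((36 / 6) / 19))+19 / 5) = -7295767501 / 44267580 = -164.81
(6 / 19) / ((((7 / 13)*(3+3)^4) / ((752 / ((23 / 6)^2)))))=4888 / 211071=0.02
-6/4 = -3/2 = -1.50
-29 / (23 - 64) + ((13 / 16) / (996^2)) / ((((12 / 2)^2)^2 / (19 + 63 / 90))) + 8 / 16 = 1.21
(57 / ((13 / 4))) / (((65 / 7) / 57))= 90972 / 845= 107.66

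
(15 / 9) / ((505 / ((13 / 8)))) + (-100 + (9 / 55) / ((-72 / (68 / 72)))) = -79989427 / 799920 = -100.00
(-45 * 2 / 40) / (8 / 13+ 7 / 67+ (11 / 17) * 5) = -133263 / 234256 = -0.57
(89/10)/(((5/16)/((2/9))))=1424/225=6.33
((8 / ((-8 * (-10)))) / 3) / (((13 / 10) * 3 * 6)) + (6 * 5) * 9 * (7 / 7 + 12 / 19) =5875759 / 13338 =440.53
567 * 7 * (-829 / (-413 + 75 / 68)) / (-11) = -223740468 / 308099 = -726.20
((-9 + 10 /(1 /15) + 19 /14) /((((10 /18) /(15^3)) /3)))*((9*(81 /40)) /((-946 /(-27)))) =142986858255 /105952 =1349543.74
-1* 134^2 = -17956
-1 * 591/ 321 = -197/ 107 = -1.84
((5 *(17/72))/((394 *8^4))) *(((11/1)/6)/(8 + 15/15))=935/6274547712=0.00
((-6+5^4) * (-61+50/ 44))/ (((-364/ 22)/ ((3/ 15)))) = 815223/ 1820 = 447.92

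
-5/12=-0.42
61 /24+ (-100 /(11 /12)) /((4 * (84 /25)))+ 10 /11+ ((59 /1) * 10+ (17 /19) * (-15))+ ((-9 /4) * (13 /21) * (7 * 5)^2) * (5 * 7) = -2076763747 /35112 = -59146.84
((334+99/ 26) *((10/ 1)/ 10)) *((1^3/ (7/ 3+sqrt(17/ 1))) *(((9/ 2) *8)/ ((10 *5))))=-1659987/ 33800+711423 *sqrt(17)/ 33800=37.67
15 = 15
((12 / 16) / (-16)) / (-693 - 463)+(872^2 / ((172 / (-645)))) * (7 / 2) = -738363279357 / 73984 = -9980040.00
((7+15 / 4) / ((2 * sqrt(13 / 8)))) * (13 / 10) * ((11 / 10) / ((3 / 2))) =473 * sqrt(26) / 600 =4.02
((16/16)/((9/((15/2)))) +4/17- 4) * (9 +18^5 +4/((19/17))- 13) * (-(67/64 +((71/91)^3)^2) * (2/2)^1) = 7048165.30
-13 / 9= -1.44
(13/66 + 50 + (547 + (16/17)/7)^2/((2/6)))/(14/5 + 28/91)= 54561320309015/188794452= 288998.54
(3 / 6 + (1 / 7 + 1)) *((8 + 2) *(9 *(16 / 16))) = 1035 / 7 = 147.86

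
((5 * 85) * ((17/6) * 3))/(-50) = -289/4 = -72.25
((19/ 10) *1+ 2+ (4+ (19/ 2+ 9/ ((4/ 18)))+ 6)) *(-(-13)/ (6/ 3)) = 8307/ 20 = 415.35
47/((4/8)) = 94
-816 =-816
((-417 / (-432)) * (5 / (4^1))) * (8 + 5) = 9035 / 576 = 15.69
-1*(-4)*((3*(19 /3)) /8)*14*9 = 1197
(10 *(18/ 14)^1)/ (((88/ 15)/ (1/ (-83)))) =-675/ 25564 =-0.03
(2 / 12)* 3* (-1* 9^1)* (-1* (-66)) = -297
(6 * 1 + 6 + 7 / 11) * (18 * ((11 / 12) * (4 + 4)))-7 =1661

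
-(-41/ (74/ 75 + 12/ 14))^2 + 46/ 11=-459407161/ 937024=-490.28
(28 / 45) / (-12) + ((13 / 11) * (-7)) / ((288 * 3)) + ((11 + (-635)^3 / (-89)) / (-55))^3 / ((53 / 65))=-62849865013769557357692999221 / 358060522802400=-175528607627191.59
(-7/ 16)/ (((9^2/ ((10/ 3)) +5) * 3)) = -35/ 7032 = -0.00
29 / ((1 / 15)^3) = 97875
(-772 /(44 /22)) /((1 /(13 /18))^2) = -201.34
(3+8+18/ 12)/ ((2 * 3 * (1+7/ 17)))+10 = 3305/ 288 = 11.48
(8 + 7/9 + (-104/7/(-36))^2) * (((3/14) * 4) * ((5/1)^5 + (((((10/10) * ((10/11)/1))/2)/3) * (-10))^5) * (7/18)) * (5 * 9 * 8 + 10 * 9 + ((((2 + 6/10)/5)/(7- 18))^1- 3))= 21299758217516780000/5125836368961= 4155372.25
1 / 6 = 0.17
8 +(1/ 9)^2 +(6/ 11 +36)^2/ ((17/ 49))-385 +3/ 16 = 9257999435/ 2665872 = 3472.78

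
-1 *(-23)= 23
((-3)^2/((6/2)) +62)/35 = 13/7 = 1.86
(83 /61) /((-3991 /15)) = -1245 /243451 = -0.01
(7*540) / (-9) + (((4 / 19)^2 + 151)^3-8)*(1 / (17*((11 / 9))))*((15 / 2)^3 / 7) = 41379465823812615 / 4140037528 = 9994949.45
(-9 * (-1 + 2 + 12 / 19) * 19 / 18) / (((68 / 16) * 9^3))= -62 / 12393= -0.01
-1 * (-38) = 38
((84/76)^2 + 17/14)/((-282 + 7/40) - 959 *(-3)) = 246220/262320289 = 0.00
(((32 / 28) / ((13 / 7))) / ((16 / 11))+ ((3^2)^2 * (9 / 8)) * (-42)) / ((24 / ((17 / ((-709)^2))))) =-0.01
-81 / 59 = -1.37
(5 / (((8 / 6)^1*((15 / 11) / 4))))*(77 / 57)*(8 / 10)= 3388 / 285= 11.89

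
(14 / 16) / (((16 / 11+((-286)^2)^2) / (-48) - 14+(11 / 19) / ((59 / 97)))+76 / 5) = -431585 / 68751341645992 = -0.00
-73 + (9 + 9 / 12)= -253 / 4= -63.25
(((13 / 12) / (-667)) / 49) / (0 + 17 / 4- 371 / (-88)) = -286 / 73046505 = -0.00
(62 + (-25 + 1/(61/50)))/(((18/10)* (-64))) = -3845/11712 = -0.33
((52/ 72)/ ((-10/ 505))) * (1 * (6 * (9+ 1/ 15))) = -89284/ 45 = -1984.09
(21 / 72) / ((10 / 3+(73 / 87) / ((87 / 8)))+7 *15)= 17661 / 6564472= 0.00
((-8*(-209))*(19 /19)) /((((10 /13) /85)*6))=92378 /3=30792.67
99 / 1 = 99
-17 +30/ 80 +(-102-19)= -1101/ 8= -137.62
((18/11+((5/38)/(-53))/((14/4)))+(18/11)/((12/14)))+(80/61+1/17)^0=4.54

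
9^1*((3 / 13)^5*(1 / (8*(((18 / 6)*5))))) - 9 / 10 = -13365819 / 14851720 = -0.90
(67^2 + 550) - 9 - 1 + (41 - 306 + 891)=5655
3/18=1/6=0.17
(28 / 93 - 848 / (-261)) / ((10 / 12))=57448 / 13485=4.26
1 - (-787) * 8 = 6297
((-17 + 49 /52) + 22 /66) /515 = -2453 /80340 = -0.03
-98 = -98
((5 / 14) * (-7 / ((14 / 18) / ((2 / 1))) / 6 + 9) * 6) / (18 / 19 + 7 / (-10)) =17100 / 329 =51.98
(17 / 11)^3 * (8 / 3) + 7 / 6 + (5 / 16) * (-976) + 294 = 79 / 7986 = 0.01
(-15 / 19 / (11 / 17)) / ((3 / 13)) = -1105 / 209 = -5.29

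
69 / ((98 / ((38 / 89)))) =1311 / 4361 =0.30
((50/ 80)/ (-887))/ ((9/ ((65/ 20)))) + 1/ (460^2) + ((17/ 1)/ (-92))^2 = 114510691/ 3378405600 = 0.03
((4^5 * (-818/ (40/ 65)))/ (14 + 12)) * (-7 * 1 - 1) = 418816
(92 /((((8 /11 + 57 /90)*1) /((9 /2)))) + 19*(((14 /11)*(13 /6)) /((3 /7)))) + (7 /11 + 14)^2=313302658 /488961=640.75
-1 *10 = -10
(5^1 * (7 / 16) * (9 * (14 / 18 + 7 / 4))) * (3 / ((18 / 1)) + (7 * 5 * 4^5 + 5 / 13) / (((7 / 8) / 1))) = 782757185 / 384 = 2038430.17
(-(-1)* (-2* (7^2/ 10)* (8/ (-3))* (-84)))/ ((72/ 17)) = -23324/ 45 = -518.31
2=2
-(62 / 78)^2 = -961 / 1521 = -0.63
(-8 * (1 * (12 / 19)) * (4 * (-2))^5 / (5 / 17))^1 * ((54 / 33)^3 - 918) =-65029879627776 / 126445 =-514293800.69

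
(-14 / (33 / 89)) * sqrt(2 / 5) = -1246 * sqrt(10) / 165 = -23.88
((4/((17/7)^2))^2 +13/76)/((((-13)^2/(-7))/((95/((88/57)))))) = -7990751055/4968497248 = -1.61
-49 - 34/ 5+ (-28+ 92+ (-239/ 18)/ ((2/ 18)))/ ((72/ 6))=-2417/ 40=-60.42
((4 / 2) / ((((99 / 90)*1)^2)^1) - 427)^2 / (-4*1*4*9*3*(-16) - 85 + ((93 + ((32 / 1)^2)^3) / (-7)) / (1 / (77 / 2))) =-5297704178 / 172927009566553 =-0.00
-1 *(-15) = 15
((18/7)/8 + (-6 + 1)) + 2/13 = -1647/364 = -4.52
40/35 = 8/7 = 1.14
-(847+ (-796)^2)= -634463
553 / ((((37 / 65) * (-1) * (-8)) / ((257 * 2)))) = 9237865 / 148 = 62418.01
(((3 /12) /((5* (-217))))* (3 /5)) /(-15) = 1 /108500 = 0.00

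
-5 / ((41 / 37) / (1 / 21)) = -185 / 861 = -0.21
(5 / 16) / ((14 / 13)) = 65 / 224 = 0.29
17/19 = 0.89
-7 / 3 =-2.33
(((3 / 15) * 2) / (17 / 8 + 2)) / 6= 8 / 495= 0.02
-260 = -260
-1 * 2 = -2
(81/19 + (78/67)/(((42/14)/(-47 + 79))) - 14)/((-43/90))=-307170/54739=-5.61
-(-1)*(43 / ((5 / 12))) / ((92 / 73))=9417 / 115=81.89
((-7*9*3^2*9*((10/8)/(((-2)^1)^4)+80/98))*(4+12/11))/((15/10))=-15491.25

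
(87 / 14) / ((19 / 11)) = 957 / 266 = 3.60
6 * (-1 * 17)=-102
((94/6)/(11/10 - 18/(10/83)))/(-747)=470/3323403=0.00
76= 76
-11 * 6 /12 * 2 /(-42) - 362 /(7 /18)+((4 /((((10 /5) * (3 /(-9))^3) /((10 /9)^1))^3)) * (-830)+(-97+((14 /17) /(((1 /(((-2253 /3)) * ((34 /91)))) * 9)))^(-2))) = 2123201351414197 /189504336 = 11203972.41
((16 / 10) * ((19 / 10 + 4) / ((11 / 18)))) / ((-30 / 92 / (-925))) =2410032 / 55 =43818.76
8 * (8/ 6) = 32/ 3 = 10.67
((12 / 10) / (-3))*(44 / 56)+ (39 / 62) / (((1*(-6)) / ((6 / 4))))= -4093 / 8680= -0.47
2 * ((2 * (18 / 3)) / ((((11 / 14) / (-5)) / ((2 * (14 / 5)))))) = -9408 / 11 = -855.27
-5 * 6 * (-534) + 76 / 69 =1105456 / 69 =16021.10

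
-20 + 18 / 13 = -242 / 13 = -18.62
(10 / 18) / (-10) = -1 / 18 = -0.06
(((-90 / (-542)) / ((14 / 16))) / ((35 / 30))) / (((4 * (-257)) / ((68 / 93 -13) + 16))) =-62460 / 105793793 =-0.00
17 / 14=1.21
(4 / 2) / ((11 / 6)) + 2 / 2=23 / 11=2.09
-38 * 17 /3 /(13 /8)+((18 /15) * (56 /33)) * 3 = -271136 /2145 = -126.40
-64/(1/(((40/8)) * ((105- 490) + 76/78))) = 4792640/39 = 122888.21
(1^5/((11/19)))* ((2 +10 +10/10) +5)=342/11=31.09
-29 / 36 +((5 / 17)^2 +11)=10.28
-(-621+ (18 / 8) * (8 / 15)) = 3099 / 5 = 619.80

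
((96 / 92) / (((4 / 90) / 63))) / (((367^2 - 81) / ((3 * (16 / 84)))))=1215 / 193499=0.01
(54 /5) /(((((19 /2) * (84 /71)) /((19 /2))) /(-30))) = -1917 /7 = -273.86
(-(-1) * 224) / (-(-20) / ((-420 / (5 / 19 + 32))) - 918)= -89376 / 366895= -0.24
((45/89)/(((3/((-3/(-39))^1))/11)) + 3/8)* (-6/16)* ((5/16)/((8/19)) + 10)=-19762875/9478144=-2.09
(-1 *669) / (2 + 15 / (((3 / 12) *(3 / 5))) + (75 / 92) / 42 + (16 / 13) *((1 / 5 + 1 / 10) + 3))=-56008680 / 8881097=-6.31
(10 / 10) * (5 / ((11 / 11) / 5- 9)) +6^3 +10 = 9919 / 44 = 225.43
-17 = -17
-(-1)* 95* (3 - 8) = -475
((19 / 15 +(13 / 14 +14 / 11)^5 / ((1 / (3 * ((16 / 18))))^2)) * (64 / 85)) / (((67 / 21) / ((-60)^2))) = 138011017893700608 / 440432450689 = 313353.43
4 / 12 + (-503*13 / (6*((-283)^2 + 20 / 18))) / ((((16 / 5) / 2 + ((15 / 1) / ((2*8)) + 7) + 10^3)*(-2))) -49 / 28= -25375586959 / 17912264244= -1.42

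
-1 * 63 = -63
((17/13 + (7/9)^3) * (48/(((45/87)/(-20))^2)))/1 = 3628168192/28431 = 127613.11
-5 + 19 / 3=4 / 3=1.33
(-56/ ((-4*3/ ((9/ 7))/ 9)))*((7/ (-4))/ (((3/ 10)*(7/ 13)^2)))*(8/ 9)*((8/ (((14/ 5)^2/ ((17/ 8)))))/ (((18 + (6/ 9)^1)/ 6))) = -3232125/ 4802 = -673.08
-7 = -7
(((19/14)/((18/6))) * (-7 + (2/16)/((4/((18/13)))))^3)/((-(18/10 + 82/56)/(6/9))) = 287825454185/9253131264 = 31.11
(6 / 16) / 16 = 3 / 128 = 0.02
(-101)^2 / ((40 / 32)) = 40804 / 5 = 8160.80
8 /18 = 4 /9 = 0.44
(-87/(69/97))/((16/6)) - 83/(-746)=-3140111/68632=-45.75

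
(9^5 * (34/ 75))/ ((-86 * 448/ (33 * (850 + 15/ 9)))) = -268692633/ 13760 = -19527.08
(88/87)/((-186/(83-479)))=1936/899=2.15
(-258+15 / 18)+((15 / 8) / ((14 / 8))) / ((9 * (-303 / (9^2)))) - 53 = -657931 / 2121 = -310.20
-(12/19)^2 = -144/361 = -0.40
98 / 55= 1.78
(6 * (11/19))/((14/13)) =429/133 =3.23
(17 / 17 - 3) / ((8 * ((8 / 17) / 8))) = -17 / 4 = -4.25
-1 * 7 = -7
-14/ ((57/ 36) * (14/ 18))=-11.37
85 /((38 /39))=3315 /38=87.24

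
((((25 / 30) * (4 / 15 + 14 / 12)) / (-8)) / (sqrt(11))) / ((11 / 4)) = -43 * sqrt(11) / 8712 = -0.02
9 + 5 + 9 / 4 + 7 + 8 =125 / 4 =31.25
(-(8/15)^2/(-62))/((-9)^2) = 32/564975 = 0.00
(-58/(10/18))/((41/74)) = -38628/205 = -188.43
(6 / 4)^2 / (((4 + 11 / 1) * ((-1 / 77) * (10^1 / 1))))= -231 / 200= -1.16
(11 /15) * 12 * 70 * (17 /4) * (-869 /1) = -2275042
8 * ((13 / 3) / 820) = 26 / 615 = 0.04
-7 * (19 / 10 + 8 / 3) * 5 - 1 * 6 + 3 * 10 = -815 / 6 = -135.83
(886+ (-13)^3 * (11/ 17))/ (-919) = 9105/ 15623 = 0.58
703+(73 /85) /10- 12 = 587423 /850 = 691.09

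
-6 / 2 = -3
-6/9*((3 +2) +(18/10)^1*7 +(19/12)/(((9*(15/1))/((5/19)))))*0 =0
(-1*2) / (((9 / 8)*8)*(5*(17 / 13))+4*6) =-26 / 1077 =-0.02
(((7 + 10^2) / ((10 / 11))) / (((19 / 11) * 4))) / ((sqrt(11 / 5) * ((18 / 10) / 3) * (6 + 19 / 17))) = 1819 * sqrt(55) / 5016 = 2.69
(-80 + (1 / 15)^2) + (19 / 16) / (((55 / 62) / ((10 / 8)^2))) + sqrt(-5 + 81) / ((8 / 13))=-24679967 / 316800 + 13 *sqrt(19) / 4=-63.74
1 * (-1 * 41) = -41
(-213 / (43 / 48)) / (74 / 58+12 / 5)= -1482480 / 22919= -64.68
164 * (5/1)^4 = 102500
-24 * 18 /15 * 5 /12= -12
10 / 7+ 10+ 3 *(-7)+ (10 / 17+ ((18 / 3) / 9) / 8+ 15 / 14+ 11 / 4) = -259 / 51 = -5.08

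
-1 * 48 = -48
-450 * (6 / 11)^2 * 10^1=-162000 / 121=-1338.84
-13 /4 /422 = -13 /1688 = -0.01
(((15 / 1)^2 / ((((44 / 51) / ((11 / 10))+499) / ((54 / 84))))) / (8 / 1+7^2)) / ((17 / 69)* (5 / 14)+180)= 475065 / 16849936763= 0.00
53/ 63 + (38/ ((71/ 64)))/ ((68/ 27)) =1098179/ 76041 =14.44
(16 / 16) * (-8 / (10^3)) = -1 / 125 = -0.01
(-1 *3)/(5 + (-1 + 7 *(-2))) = 3/10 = 0.30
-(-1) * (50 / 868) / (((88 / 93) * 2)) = 75 / 2464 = 0.03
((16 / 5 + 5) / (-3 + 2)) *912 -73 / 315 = -2355769 / 315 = -7478.63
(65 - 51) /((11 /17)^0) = 14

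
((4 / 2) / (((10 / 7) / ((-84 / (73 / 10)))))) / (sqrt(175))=-168 * sqrt(7) / 365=-1.22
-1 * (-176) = 176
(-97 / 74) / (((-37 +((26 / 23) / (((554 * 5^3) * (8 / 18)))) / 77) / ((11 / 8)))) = 0.05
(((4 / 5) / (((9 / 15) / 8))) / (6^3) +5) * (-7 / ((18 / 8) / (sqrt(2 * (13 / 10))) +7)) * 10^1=-41685280 / 792747 +114520 * sqrt(65) / 88083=-42.10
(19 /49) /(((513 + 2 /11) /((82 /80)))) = 8569 /11064200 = 0.00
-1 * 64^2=-4096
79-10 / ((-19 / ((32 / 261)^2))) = 102259861 / 1294299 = 79.01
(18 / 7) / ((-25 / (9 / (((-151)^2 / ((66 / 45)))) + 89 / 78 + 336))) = -8993983899 / 259361375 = -34.68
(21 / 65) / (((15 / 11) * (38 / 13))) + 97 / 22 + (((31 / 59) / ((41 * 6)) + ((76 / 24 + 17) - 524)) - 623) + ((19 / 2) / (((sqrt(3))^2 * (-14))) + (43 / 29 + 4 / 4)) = -1120.08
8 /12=2 /3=0.67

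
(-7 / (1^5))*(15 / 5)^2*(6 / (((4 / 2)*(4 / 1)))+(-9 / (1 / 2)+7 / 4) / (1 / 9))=18333 / 2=9166.50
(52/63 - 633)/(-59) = 39827/3717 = 10.71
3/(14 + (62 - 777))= -3/701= -0.00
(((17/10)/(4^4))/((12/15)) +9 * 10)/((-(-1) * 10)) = 184337/20480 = 9.00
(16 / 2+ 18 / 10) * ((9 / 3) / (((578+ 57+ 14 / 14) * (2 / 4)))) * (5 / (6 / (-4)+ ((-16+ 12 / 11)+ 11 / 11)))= -539 / 17967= -0.03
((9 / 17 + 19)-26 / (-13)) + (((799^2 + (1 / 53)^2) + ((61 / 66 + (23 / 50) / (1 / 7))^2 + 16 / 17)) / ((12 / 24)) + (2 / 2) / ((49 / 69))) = 2033519389818689809 / 1592592395625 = 1276861.17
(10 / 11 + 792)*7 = 61054 / 11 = 5550.36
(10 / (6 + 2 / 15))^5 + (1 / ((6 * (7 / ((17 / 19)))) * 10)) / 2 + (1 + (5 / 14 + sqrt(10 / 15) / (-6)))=12.74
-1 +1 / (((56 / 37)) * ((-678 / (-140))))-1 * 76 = -104227 / 1356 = -76.86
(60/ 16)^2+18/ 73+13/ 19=332731/ 22192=14.99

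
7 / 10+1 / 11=87 / 110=0.79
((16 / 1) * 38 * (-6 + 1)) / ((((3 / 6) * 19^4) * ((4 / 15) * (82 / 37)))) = -22200 / 281219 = -0.08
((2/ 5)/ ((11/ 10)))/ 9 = 4/ 99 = 0.04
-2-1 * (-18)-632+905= 289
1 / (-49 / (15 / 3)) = -5 / 49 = -0.10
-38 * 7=-266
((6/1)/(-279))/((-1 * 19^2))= 2/33573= 0.00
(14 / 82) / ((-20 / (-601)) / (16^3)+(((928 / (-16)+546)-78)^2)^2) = 4307968 / 713006866442240205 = 0.00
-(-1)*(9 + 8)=17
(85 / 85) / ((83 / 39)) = 39 / 83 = 0.47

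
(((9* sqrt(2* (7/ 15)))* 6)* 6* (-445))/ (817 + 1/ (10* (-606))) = -58248720* sqrt(210)/ 4951019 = -170.49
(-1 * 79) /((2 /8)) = -316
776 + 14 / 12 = 4663 / 6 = 777.17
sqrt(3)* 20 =20* sqrt(3) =34.64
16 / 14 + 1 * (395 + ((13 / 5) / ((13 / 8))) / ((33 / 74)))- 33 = 423574 / 1155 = 366.73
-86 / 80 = -43 / 40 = -1.08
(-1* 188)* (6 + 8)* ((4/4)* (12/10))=-15792/5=-3158.40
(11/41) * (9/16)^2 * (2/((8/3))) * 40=13365/5248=2.55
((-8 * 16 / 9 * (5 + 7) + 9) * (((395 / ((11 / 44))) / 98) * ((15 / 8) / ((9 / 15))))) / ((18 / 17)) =-7692.68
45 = 45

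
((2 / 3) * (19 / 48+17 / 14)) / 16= 541 / 8064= 0.07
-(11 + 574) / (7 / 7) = -585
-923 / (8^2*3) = -923 / 192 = -4.81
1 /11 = 0.09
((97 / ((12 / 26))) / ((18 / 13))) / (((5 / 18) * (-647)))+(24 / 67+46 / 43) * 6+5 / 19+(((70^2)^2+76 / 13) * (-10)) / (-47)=3316337270101269013 / 649177717890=5108519.87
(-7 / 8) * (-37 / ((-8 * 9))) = -259 / 576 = -0.45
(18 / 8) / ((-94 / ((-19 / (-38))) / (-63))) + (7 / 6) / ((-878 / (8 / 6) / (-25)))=2371817 / 2971152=0.80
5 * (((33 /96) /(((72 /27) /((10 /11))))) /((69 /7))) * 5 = 875 /2944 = 0.30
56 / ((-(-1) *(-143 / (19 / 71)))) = -1064 / 10153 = -0.10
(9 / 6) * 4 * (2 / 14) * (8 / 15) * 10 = 32 / 7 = 4.57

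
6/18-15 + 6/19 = -818/57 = -14.35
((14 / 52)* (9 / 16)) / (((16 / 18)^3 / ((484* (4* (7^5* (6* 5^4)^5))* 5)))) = 10822311068471431732177734375 / 416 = 26015170837671710894658020.00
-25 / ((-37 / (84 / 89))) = 2100 / 3293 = 0.64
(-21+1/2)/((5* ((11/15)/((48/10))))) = -1476/55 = -26.84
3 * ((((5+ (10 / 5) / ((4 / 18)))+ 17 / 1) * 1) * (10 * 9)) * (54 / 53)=8527.92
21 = 21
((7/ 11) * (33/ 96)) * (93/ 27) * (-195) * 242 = -1706705/ 48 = -35556.35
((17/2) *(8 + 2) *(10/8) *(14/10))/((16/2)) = 595/32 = 18.59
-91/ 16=-5.69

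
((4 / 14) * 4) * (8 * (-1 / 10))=-32 / 35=-0.91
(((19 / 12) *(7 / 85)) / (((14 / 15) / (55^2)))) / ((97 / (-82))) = -2356475 / 6596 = -357.26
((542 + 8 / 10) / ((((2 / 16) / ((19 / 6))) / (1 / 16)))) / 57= 1357 / 90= 15.08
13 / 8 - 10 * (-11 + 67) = -4467 / 8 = -558.38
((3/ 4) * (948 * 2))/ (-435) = -474/ 145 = -3.27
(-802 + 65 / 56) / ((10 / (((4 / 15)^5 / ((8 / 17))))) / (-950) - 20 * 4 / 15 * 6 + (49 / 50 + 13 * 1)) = 5794232400 / 156956429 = 36.92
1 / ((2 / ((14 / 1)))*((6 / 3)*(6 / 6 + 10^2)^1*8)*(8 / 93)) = 651 / 12928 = 0.05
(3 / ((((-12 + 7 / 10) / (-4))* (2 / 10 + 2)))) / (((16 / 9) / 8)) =2700 / 1243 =2.17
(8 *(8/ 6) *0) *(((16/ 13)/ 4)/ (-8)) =0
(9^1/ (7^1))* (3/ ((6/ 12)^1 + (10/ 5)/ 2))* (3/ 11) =54/ 77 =0.70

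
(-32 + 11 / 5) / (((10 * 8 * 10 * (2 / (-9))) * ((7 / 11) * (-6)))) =-4917 / 112000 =-0.04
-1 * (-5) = 5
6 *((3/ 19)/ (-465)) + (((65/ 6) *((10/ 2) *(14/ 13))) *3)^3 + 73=15783574354/ 2945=5359448.00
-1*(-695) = 695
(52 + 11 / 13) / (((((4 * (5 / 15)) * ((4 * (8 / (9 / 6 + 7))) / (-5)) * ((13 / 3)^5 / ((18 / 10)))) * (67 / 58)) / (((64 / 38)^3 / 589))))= -0.00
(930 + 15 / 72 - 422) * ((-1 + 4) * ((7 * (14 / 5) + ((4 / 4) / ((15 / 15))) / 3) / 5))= 3646903 / 600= 6078.17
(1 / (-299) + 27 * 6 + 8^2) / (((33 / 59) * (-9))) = -362437 / 8073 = -44.89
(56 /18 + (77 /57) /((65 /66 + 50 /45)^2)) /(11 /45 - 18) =-100679824 /522909545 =-0.19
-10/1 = -10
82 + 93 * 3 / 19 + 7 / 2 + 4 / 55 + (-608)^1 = -1061183 / 2090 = -507.74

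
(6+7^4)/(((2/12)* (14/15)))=108315/7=15473.57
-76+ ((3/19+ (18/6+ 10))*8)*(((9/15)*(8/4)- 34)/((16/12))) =-50644/19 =-2665.47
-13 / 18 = -0.72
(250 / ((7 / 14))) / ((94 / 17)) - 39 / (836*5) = 17763167 / 196460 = 90.42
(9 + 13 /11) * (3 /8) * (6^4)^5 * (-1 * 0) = 0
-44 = -44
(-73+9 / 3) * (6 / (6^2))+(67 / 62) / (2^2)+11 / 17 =-135959 / 12648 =-10.75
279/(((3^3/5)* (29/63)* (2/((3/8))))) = 9765/464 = 21.05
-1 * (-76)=76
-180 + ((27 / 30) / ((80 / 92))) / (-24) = -288069 / 1600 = -180.04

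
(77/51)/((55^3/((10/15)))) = 14/2314125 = 0.00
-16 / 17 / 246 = -8 / 2091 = -0.00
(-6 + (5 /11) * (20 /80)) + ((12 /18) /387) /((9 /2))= -2706115 /459756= -5.89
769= 769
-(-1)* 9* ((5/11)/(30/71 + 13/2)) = 0.59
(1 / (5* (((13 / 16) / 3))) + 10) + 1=763 / 65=11.74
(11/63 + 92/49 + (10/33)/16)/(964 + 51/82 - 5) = 0.00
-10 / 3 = -3.33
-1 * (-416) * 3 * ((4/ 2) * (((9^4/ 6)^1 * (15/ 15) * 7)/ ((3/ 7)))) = 44579808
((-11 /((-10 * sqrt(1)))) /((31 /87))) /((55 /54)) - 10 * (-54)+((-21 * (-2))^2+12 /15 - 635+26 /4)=2602963 /1550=1679.33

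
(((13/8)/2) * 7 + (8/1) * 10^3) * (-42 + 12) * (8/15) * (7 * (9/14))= -1152819/2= -576409.50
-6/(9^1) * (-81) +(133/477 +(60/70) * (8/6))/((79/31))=14391331/263781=54.56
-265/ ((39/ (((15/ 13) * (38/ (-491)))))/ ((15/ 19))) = 39750/ 82979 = 0.48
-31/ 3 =-10.33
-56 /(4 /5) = -70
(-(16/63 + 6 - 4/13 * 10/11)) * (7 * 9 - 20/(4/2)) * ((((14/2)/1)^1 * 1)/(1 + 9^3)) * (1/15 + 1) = -22820528/7046325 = -3.24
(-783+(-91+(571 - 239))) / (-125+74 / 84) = 22764 / 5213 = 4.37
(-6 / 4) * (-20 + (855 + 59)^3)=-1145327886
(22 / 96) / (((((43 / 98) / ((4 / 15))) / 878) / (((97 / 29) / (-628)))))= -22952237 / 35240220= -0.65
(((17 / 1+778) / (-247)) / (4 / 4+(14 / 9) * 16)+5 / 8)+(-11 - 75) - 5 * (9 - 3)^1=-115.50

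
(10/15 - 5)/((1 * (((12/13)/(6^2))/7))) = -1183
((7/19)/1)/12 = 7/228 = 0.03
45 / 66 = 15 / 22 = 0.68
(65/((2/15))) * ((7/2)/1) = 6825/4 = 1706.25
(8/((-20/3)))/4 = -3/10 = -0.30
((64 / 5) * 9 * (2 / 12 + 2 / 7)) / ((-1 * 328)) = -228 / 1435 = -0.16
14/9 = 1.56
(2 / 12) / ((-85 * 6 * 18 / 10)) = -1 / 5508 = -0.00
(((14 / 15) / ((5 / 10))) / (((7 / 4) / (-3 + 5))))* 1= 32 / 15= 2.13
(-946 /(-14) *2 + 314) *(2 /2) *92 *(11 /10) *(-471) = -749296944 /35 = -21408484.11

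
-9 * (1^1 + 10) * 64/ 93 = -2112/ 31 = -68.13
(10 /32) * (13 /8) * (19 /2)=1235 /256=4.82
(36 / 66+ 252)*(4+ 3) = 19446 / 11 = 1767.82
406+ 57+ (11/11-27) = 437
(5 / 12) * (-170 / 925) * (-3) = 0.23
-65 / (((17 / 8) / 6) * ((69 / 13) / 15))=-202800 / 391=-518.67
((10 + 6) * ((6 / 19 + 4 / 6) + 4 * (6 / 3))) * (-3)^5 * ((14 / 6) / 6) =-258048 / 19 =-13581.47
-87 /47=-1.85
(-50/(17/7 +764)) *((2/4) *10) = -350/1073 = -0.33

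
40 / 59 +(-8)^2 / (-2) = -1848 / 59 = -31.32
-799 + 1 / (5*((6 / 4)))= -11983 / 15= -798.87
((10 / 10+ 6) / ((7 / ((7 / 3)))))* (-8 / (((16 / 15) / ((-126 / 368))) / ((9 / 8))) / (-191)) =-19845 / 562304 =-0.04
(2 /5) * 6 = 12 /5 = 2.40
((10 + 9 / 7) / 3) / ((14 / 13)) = 1027 / 294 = 3.49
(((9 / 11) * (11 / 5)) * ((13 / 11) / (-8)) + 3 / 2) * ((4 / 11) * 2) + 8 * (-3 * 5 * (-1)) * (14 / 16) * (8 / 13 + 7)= 6296034 / 7865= 800.51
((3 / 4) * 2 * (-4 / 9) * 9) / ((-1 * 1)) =6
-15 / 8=-1.88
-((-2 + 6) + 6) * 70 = -700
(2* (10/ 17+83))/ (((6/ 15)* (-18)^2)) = 1.29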